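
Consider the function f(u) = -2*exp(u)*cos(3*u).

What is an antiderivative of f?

An antiderivative is F(u) = (-3*sin(3*u) - cos(3*u))*exp(u)/5.

Any candidate F(u) must reproduce f(u) exactly when differentiated.
Check: d/du[(-3*sin(3*u) - cos(3*u))*exp(u)/5] = -2*exp(u)*cos(3*u) = f(u).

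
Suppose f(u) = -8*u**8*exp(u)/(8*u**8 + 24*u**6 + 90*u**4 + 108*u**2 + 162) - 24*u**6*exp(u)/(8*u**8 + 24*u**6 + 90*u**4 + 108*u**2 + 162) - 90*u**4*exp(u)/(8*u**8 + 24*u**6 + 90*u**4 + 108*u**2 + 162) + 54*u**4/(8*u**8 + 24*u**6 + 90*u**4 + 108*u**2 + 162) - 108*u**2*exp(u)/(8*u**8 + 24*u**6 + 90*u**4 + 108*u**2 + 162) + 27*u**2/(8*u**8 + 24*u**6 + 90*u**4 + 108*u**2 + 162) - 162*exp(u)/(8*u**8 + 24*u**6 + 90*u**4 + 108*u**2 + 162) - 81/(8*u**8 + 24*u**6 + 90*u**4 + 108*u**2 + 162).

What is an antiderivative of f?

An antiderivative is F(u) = -3*u/(2*(2*u**4/3 + u**2 + 3)) - exp(u).

Integrate term by term and add the pieces.
Check: d/du[-3*u/(2*(2*u**4/3 + u**2 + 3)) - exp(u)] = (-8*u**8*exp(u) - 24*u**6*exp(u) - 90*u**4*exp(u) + 54*u**4 - 108*u**2*exp(u) + 27*u**2 - 162*exp(u) - 81)/(8*u**8 + 24*u**6 + 90*u**4 + 108*u**2 + 162), which equals f(u).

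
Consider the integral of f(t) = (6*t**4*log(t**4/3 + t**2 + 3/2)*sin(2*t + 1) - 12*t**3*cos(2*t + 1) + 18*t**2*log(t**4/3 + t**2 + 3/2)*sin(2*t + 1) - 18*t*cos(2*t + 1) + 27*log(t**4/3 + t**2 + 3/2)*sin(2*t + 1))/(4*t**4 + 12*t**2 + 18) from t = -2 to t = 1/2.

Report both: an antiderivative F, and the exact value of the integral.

f has the shape u'v + uv' for u = -3*cos(2*t + 1)/4 and v = log(t**4/3 + t**2 + 3/2) — it is the derivative of the product u*v.
F(t) = -3*log(t**4/3 + t**2 + 3/2)*cos(2*t + 1)/4 is an antiderivative of f.
Check: d/dt[-3*log(t**4/3 + t**2 + 3/2)*cos(2*t + 1)/4] = (6*t**4*log(t**4/3 + t**2 + 3/2)*sin(2*t + 1) - 12*t**3*cos(2*t + 1) + 18*t**2*log(t**4/3 + t**2 + 3/2)*sin(2*t + 1) - 18*t*cos(2*t + 1) + 27*log(t**4/3 + t**2 + 3/2)*sin(2*t + 1))/(4*t**4 + 12*t**2 + 18) = f(t).
F(1/2) = -3*log(85/48)*cos(2)/4; F(-2) = -3*log(65/6)*cos(3)/4.
Integral = F(1/2) - F(-2) = 3*log(65/6)*cos(3)/4 - 3*log(85/48)*cos(2)/4.

Antiderivative: F(t) = -3*log(t**4/3 + t**2 + 3/2)*cos(2*t + 1)/4; value = 3*log(65/6)*cos(3)/4 - 3*log(85/48)*cos(2)/4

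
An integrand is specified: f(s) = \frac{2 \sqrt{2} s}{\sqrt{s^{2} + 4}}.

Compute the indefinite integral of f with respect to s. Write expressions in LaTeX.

f matches the chain-rule pattern g'(h)*h' with inner function h(s) = \frac{s^{2}}{2} + 2; substituting u = h(s) collapses the integral.
Check: d/ds[2 \sqrt{2} \sqrt{s^{2} + 4}] = \frac{2 \sqrt{2} s}{\sqrt{s^{2} + 4}} = f(s).

F(s) = 2 \sqrt{2} \sqrt{s^{2} + 4} + C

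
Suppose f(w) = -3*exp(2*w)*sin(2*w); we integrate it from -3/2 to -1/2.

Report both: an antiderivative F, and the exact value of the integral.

Antiderivative: F(w) = 3*(-sin(2*w) + cos(2*w))*exp(2*w)/4; value = -3*exp(-3)*sin(3)/4 - 3*exp(-3)*cos(3)/4 + 3*exp(-1)*cos(1)/4 + 3*exp(-1)*sin(1)/4

An antiderivative F(w) passes only if d/dw[F] lands on f(w) exactly.
F(w) = 3*(-sin(2*w) + cos(2*w))*exp(2*w)/4 is an antiderivative of f.
Check: d/dw[3*(-sin(2*w) + cos(2*w))*exp(2*w)/4] = -3*exp(2*w)*sin(2*w) = f(w).
F(-1/2) = 3*exp(-1)*cos(1)/4 + 3*exp(-1)*sin(1)/4; F(-3/2) = 3*exp(-3)*cos(3)/4 + 3*exp(-3)*sin(3)/4.
Integral = F(-1/2) - F(-3/2) = -3*exp(-3)*sin(3)/4 - 3*exp(-3)*cos(3)/4 + 3*exp(-1)*cos(1)/4 + 3*exp(-1)*sin(1)/4.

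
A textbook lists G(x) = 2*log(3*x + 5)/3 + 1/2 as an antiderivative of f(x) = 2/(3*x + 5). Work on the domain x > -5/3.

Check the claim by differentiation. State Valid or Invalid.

d/dx[G] = 2/(3*x + 5)
This equals f(x) exactly, so the claim holds.

Valid - differentiating G returns exactly f.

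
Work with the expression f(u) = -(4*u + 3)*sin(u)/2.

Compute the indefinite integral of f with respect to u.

F(u) = 2*u*cos(u) - 2*sin(u) + 3*cos(u)/2 + C

For F(u) to be correct the identity F'(u) - f(u) = 0 must hold.
Check: d/du[2*u*cos(u) - 2*sin(u) + 3*cos(u)/2] = -2*u*sin(u) - 3*sin(u)/2, which equals f(u).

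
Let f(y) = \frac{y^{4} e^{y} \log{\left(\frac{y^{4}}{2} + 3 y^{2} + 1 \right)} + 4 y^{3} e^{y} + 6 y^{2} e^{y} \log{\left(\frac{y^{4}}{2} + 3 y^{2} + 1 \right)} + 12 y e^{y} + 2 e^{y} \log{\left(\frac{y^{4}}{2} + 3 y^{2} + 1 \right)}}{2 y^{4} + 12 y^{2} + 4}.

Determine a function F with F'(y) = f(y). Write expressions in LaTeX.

An antiderivative is F(y) = \frac{e^{y} \log{\left(\frac{y^{4}}{2} + 3 y^{2} + 1 \right)}}{2}.

f has the shape u'v + uv' for u = \frac{e^{y}}{2} and v = \log{\left(\frac{y^{4}}{2} + 3 y^{2} + 1 \right)} — it is the derivative of the product u*v.
Check: d/dy[\frac{e^{y} \log{\left(\frac{y^{4}}{2} + 3 y^{2} + 1 \right)}}{2}] = \frac{y^{4} e^{y} \log{\left(\frac{y^{4}}{2} + 3 y^{2} + 1 \right)} + 4 y^{3} e^{y} + 6 y^{2} e^{y} \log{\left(\frac{y^{4}}{2} + 3 y^{2} + 1 \right)} + 12 y e^{y} + 2 e^{y} \log{\left(\frac{y^{4}}{2} + 3 y^{2} + 1 \right)}}{2 y^{4} + 12 y^{2} + 4} = f(y).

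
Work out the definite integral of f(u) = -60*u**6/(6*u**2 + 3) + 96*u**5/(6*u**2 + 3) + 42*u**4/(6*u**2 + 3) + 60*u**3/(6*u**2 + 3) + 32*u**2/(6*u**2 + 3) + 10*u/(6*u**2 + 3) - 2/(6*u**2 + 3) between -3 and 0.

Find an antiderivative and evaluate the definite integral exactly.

The integrand splits into summands that can be handled one at a time.
F(u) = -2*u**5 + 4*u**4 + 4*u**3 + u**2 - 2*u/3 + log(2*u**2 + 1)/3 is an antiderivative of f.
Check: d/du[-2*u**5 + 4*u**4 + 4*u**3 + u**2 - 2*u/3 + log(2*u**2 + 1)/3] = (-60*u**6 + 96*u**5 + 42*u**4 + 60*u**3 + 32*u**2 + 10*u - 2)/(6*u**2 + 3), which equals f(u).
F(0) = 0; F(-3) = log(19)/3 + 713.
Integral = F(0) - F(-3) = -713 - log(19)/3.

Antiderivative: F(u) = -2*u**5 + 4*u**4 + 4*u**3 + u**2 - 2*u/3 + log(2*u**2 + 1)/3; value = -713 - log(19)/3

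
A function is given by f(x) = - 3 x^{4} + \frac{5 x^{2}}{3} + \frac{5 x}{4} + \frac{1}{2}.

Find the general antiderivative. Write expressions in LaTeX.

Integrate term by term and add the pieces.
Check: d/dx[\frac{x \left(- 216 x^{4} + 200 x^{2} + 225 x + 180\right)}{360}] = - 3 x^{4} + \frac{5 x^{2}}{3} + \frac{5 x}{4} + \frac{1}{2} = f(x).

F(x) = \frac{x \left(- 216 x^{4} + 200 x^{2} + 225 x + 180\right)}{360} + C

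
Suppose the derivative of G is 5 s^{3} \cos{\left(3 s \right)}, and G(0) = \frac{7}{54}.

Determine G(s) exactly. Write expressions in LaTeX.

G(s) = \frac{5 s^{3} \sin{\left(3 s \right)}}{3} + \frac{5 s^{2} \cos{\left(3 s \right)}}{3} - \frac{10 s \sin{\left(3 s \right)}}{9} - \frac{10 \cos{\left(3 s \right)}}{27} + \frac{1}{2}

The proposed G(s) is checked by its d/ds: the result must match the given G'(s).
A general antiderivative is \frac{5 s^{3} \sin{\left(3 s \right)}}{3} + \frac{5 s^{2} \cos{\left(3 s \right)}}{3} - \frac{10 s \sin{\left(3 s \right)}}{9} - \frac{10 \cos{\left(3 s \right)}}{27} + C.
The condition gives C = \frac{7}{54} - (- \frac{10}{27}) = \frac{1}{2}.
So G(s) = \frac{5 s^{3} \sin{\left(3 s \right)}}{3} + \frac{5 s^{2} \cos{\left(3 s \right)}}{3} - \frac{10 s \sin{\left(3 s \right)}}{9} - \frac{10 \cos{\left(3 s \right)}}{27} + \frac{1}{2}.
Check: d/ds[\frac{5 s^{3} \sin{\left(3 s \right)}}{3} + \frac{5 s^{2} \cos{\left(3 s \right)}}{3} - \frac{10 s \sin{\left(3 s \right)}}{9} - \frac{10 \cos{\left(3 s \right)}}{27} + \frac{1}{2}] = 5 s^{3} \cos{\left(3 s \right)} = G'(s).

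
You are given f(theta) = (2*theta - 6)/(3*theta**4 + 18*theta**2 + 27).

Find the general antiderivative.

An antiderivative F(theta) passes only if d/dtheta[F] lands on f(theta) exactly.
Check: d/dtheta[-(sqrt(3)*theta**2*atan(sqrt(3)*theta/3) + 3*theta + 3*sqrt(3)*atan(sqrt(3)*theta/3) + 3)/(9*(theta**2 + 3))] = (2*theta - 6)/(3*theta**4 + 18*theta**2 + 27) = f(theta).

F(theta) = -(sqrt(3)*theta**2*atan(sqrt(3)*theta/3) + 3*theta + 3*sqrt(3)*atan(sqrt(3)*theta/3) + 3)/(9*(theta**2 + 3)) + C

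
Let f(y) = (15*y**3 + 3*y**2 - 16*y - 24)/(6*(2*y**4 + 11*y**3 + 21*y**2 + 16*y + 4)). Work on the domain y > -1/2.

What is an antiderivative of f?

An antiderivative is F(y) = -137*log(y + 1/2)/108 + 10*log(y + 1)/3 - 22*log(y + 2)/27 + 50/(9*y + 18).

Factor the denominator (6*(y + 1)*(y + 2)**2*(2*y + 1)) and decompose: f = -137/(54*(2*y + 1)) - 22/(27*(y + 2)) - 50/(9*(y + 2)**2) + 10/(3*(y + 1)); each piece integrates to a log, atan, or power term.
Check: d/dy[-137*log(y + 1/2)/108 + 10*log(y + 1)/3 - 22*log(y + 2)/27 + 50/(9*y + 18)] = (15*y**3 + 3*y**2 - 16*y - 24)/(12*y**4 + 66*y**3 + 126*y**2 + 96*y + 24), which equals f(y).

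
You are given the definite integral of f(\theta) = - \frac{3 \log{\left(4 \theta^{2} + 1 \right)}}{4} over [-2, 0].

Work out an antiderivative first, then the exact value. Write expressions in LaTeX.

Antiderivative: F(\theta) = - \frac{3 \theta \log{\left(4 \theta^{2} + 1 \right)}}{4} + \frac{3 \theta}{2} - \frac{3 \operatorname{atan}{\left(2 \theta \right)}}{4}; value = - \frac{3 \log{\left(17 \right)}}{2} - \frac{3 \operatorname{atan}{\left(4 \right)}}{4} + 3

Differentiate the proposed F(\theta) back; it has to land on f(\theta) exactly.
F(\theta) = - \frac{3 \theta \log{\left(4 \theta^{2} + 1 \right)}}{4} + \frac{3 \theta}{2} - \frac{3 \operatorname{atan}{\left(2 \theta \right)}}{4} is an antiderivative of f.
Check: d/d\theta[- \frac{3 \theta \log{\left(4 \theta^{2} + 1 \right)}}{4} + \frac{3 \theta}{2} - \frac{3 \operatorname{atan}{\left(2 \theta \right)}}{4}] = - \frac{3 \log{\left(4 \theta^{2} + 1 \right)}}{4} = f(\theta).
F(0) = 0; F(-2) = -3 + \frac{3 \operatorname{atan}{\left(4 \right)}}{4} + \frac{3 \log{\left(17 \right)}}{2}.
Integral = F(0) - F(-2) = - \frac{3 \log{\left(17 \right)}}{2} - \frac{3 \operatorname{atan}{\left(4 \right)}}{4} + 3.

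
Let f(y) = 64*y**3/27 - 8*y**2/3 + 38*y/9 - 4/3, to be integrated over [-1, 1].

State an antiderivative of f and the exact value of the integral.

The substitution u = 2*y**2/3 - y/2 + 1 works: f is exactly (dF/du)*(du/dy) for that inner function.
F(y) = (4*y**2 - 3*y + 6)**2/27 is an antiderivative of f.
Check: d/dy[(4*y**2 - 3*y + 6)**2/27] = 64*y**3/27 - 8*y**2/3 + 38*y/9 - 4/3 = f(y).
F(1) = 49/27; F(-1) = 169/27.
Integral = F(1) - F(-1) = -40/9.

Antiderivative: F(y) = (4*y**2 - 3*y + 6)**2/27; value = -40/9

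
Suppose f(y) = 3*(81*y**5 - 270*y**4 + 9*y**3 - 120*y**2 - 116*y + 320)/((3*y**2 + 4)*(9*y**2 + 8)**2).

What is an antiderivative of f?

An antiderivative is F(y) = (9*y**2*log(3*y**2/2 + 2) + 60*y + 8*log(3*y**2/2 + 2) + 15)/(18*y**2 + 16).

Since d/dy undoes antidifferentiation here, F'(y) = f(y) is required of F(y).
Check: d/dy[(9*y**2*log(3*y**2/2 + 2) + 60*y + 8*log(3*y**2/2 + 2) + 15)/(18*y**2 + 16)] = (243*y**5 - 810*y**4 + 27*y**3 - 360*y**2 - 348*y + 960)/(243*y**6 + 756*y**4 + 768*y**2 + 256), which equals f(y).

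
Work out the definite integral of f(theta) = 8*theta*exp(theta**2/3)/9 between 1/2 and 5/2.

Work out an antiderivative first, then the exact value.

Antiderivative: F(theta) = 4*exp(theta**2/3)/3; value = -4*exp(1/12)/3 + 4*exp(25/12)/3

The substitution u = theta**2/3 works: f is exactly (dF/du)*(du/dtheta) for that inner function.
F(theta) = 4*exp(theta**2/3)/3 is an antiderivative of f.
Check: d/dtheta[4*exp(theta**2/3)/3] = 8*theta*exp(theta**2/3)/9 = f(theta).
F(5/2) = 4*exp(25/12)/3; F(1/2) = 4*exp(1/12)/3.
Integral = F(5/2) - F(1/2) = -4*exp(1/12)/3 + 4*exp(25/12)/3.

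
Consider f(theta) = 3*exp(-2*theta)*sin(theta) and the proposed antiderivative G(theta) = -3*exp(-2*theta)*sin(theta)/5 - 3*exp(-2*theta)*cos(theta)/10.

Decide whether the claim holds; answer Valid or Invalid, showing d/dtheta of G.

Invalid: d/dtheta[G] - f = -3*exp(-2*theta)*sin(theta)/2, which is not 0.

d/dtheta[G] = 3*exp(-2*theta)*sin(theta)/2
d/dtheta[G] - f(theta) = -3*exp(-2*theta)*sin(theta)/2 != 0.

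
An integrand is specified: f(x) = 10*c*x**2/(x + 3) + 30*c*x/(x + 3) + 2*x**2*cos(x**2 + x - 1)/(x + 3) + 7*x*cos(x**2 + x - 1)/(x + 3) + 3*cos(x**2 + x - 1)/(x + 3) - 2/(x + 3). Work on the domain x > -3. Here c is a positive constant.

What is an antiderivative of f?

Integrate term by term and add the pieces.
Check: d/dx[5*c*x**2 - 2*log(x + 3) + sin(x**2 + x - 1)] = (10*c*x**2 + 30*c*x + 2*x**2*cos(x**2 + x - 1) + 7*x*cos(x**2 + x - 1) + 3*cos(x**2 + x - 1) - 2)/(x + 3), which equals f(x).

An antiderivative is F(x) = 5*c*x**2 - 2*log(x + 3) + sin(x**2 + x - 1).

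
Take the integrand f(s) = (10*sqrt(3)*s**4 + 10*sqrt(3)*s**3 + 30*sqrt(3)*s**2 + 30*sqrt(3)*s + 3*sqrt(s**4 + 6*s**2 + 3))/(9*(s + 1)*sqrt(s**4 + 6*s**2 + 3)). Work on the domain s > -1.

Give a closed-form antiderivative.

Since d/ds undoes antidifferentiation here, F'(s) = f(s) is required of F(s).
Check: d/ds[5*sqrt(s**4/3 + 2*s**2 + 1)/3 + log(s + 1)/3] = (10*sqrt(3)*s**4 + 10*sqrt(3)*s**3 + 30*sqrt(3)*s**2 + 30*sqrt(3)*s + 3*sqrt(s**4 + 6*s**2 + 3))/(9*s*sqrt(s**4 + 6*s**2 + 3) + 9*sqrt(s**4 + 6*s**2 + 3)), which equals f(s).

An antiderivative is F(s) = 5*sqrt(s**4/3 + 2*s**2 + 1)/3 + log(s + 1)/3.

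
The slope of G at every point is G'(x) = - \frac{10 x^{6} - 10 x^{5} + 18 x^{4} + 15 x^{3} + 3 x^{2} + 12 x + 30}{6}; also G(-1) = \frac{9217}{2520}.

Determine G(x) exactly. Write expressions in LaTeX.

Whatever form G(x) takes, its d/dx must return the stated G'(x).
A general antiderivative is - \frac{5 x^{7}}{21} + \frac{5 x^{6}}{18} - \frac{3 x^{5}}{5} - \frac{5 x^{4}}{8} - \frac{x^{3}}{6} - x^{2} - 5 x + C.
The condition gives C = \frac{9217}{2520} - (\frac{11737}{2520}) = -1.
So G(x) = - \frac{600 x^{7} - 700 x^{6} + 1512 x^{5} + 1575 x^{4} + 420 x^{3} + 2520 x^{2} + 12600 x + 2520}{2520}.
Check: d/dx[- \frac{600 x^{7} - 700 x^{6} + 1512 x^{5} + 1575 x^{4} + 420 x^{3} + 2520 x^{2} + 12600 x + 2520}{2520}] = - \frac{5 x^{6}}{3} + \frac{5 x^{5}}{3} - 3 x^{4} - \frac{5 x^{3}}{2} - \frac{x^{2}}{2} - 2 x - 5, which equals G'(x).

G(x) = - \frac{600 x^{7} - 700 x^{6} + 1512 x^{5} + 1575 x^{4} + 420 x^{3} + 2520 x^{2} + 12600 x + 2520}{2520}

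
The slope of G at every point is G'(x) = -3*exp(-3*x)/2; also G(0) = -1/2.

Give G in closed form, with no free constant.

G(x) = -(2*exp(3*x) - 1)*exp(-3*x)/2

A candidate passes only if d/dx[G] lands on the given G'(x) exactly.
A general antiderivative is exp(-3*x)/2 + C.
The condition gives C = -1/2 - (1/2) = -1.
So G(x) = -(2*exp(3*x) - 1)*exp(-3*x)/2.
Check: d/dx[-(2*exp(3*x) - 1)*exp(-3*x)/2] = -3*exp(-3*x)/2 = G'(x).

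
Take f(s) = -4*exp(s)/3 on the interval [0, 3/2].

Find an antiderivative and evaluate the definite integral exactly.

Antiderivative: F(s) = -4*exp(s)/3; value = 4/3 - 4*exp(3/2)/3

Recover f(s) by differentiating a candidate F(s); any mismatch rules it out.
F(s) = -4*exp(s)/3 is an antiderivative of f.
Check: d/ds[-4*exp(s)/3] = -4*exp(s)/3 = f(s).
F(3/2) = -4*exp(3/2)/3; F(0) = -4/3.
Integral = F(3/2) - F(0) = 4/3 - 4*exp(3/2)/3.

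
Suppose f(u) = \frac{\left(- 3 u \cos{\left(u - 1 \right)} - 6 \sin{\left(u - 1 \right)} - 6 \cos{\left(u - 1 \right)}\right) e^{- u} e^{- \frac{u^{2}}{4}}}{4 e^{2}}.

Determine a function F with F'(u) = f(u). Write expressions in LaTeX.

Recognize the product-rule pattern: f = v'r + vr' with v = \frac{3 \cos{\left(u - 1 \right)}}{2}, r = e^{- \frac{u^{2}}{4} - u - 2}, so integration by parts undoes it.
Check: d/du[\frac{3 e^{- u} e^{- \frac{u^{2}}{4}} \cos{\left(u - 1 \right)}}{2 e^{2}}] = \frac{\left(- 3 u \cos{\left(u - 1 \right)} - 6 \sin{\left(u - 1 \right)} - 6 \cos{\left(u - 1 \right)}\right) e^{- u} e^{- \frac{u^{2}}{4}}}{4 e^{2}} = f(u).

An antiderivative is F(u) = \frac{3 e^{- u} e^{- \frac{u^{2}}{4}} \cos{\left(u - 1 \right)}}{2 e^{2}}.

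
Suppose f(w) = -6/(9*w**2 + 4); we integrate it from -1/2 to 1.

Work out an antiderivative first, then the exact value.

A first test for any F(w): its w-derivative must equal f(w) identically.
F(w) = -atan(3*w/2) is an antiderivative of f.
Check: d/dw[-atan(3*w/2)] = -6/(9*w**2 + 4) = f(w).
F(1) = -atan(3/2); F(-1/2) = atan(3/4).
Integral = F(1) - F(-1/2) = -atan(3/2) - atan(3/4).

Antiderivative: F(w) = -atan(3*w/2); value = -atan(3/2) - atan(3/4)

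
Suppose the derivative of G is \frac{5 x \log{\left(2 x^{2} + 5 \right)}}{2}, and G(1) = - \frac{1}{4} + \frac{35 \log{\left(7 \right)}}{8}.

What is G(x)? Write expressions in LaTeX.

G(x) = \frac{10 x^{2} \log{\left(2 x^{2} + 5 \right)} - 10 x^{2} + 25 \log{\left(2 x^{2} + 5 \right)} + 8}{8}

A first test for any G(x): its x-derivative must equal the given G'(x).
A general antiderivative is \frac{5 x^{2} \log{\left(2 x^{2} + 5 \right)}}{4} - \frac{5 x^{2}}{4} + \frac{25 \log{\left(2 x^{2} + 5 \right)}}{8} + C.
The condition gives C = - \frac{1}{4} + \frac{35 \log{\left(7 \right)}}{8} - (- \frac{5}{4} + \frac{35 \log{\left(7 \right)}}{8}) = 1.
So G(x) = \frac{10 x^{2} \log{\left(2 x^{2} + 5 \right)} - 10 x^{2} + 25 \log{\left(2 x^{2} + 5 \right)} + 8}{8}.
Check: d/dx[\frac{10 x^{2} \log{\left(2 x^{2} + 5 \right)} - 10 x^{2} + 25 \log{\left(2 x^{2} + 5 \right)} + 8}{8}] = \frac{5 x \log{\left(2 x^{2} + 5 \right)}}{2} = G'(x).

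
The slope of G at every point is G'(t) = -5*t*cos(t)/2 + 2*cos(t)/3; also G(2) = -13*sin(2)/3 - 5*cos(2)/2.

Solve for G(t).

G(t) = -5*t*sin(t)/2 + 2*sin(t)/3 - 5*cos(t)/2

The integrand splits into summands that can be handled one at a time.
A general antiderivative is -5*t*sin(t)/2 + 2*sin(t)/3 - 5*cos(t)/2 + C.
The condition gives C = -13*sin(2)/3 - 5*cos(2)/2 - (-13*sin(2)/3 - 5*cos(2)/2) = 0.
So G(t) = -5*t*sin(t)/2 + 2*sin(t)/3 - 5*cos(t)/2.
Check: d/dt[-5*t*sin(t)/2 + 2*sin(t)/3 - 5*cos(t)/2] = -5*t*cos(t)/2 + 2*cos(t)/3 = G'(t).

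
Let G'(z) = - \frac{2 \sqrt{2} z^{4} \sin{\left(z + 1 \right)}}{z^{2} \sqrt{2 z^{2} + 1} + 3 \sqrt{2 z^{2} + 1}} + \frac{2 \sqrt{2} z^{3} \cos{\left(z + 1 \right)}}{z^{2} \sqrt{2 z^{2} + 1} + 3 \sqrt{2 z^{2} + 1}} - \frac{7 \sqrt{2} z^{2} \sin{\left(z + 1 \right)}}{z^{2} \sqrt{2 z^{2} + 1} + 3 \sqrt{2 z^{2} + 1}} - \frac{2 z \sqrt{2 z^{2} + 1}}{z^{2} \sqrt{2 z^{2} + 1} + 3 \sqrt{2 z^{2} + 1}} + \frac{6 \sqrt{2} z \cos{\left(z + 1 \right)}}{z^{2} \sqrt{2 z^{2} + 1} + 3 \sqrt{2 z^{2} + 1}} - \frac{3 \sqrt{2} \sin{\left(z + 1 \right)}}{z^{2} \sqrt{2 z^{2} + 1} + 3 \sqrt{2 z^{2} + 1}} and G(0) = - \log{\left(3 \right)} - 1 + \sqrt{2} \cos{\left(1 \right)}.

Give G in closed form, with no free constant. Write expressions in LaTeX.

G(z) = \sqrt{4 z^{2} + 2} \cos{\left(z + 1 \right)} - \log{\left(z^{2} + 3 \right)} - 1

Integrate term by term and add the pieces.
A general antiderivative is \sqrt{4 z^{2} + 2} \cos{\left(z + 1 \right)} - \log{\left(z^{2} + 3 \right)} + C.
The condition gives C = - \log{\left(3 \right)} - 1 + \sqrt{2} \cos{\left(1 \right)} - (- \log{\left(3 \right)} + \sqrt{2} \cos{\left(1 \right)}) = -1.
So G(z) = \sqrt{4 z^{2} + 2} \cos{\left(z + 1 \right)} - \log{\left(z^{2} + 3 \right)} - 1.
Check: d/dz[\sqrt{4 z^{2} + 2} \cos{\left(z + 1 \right)} - \log{\left(z^{2} + 3 \right)} - 1] = \frac{- 2 \sqrt{2} z^{4} \sin{\left(z + 1 \right)} + 2 \sqrt{2} z^{3} \cos{\left(z + 1 \right)} - 7 \sqrt{2} z^{2} \sin{\left(z + 1 \right)} - 2 z \sqrt{2 z^{2} + 1} + 6 \sqrt{2} z \cos{\left(z + 1 \right)} - 3 \sqrt{2} \sin{\left(z + 1 \right)}}{z^{2} \sqrt{2 z^{2} + 1} + 3 \sqrt{2 z^{2} + 1}}, which equals G'(z).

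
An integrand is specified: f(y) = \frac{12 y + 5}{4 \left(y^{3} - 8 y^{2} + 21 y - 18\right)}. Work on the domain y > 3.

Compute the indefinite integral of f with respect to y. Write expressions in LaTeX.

The denominator factors as 4 \left(y - 3\right)^{2} \left(y - 2\right); partial fractions split f into directly integrable pieces: \frac{29}{4 \left(y - 2\right)} - \frac{29}{4 \left(y - 3\right)} + \frac{41}{4 \left(y - 3\right)^{2}}.
Check: d/dy[\frac{- 29 y \log{\left(y - 3 \right)} + 29 y \log{\left(y - 2 \right)} + 87 \log{\left(y - 3 \right)} - 87 \log{\left(y - 2 \right)} - 41}{4 \left(y - 3\right)}] = \frac{12 y + 5}{4 y^{3} - 32 y^{2} + 84 y - 72}, which equals f(y).

F(y) = \frac{- 29 y \log{\left(y - 3 \right)} + 29 y \log{\left(y - 2 \right)} + 87 \log{\left(y - 3 \right)} - 87 \log{\left(y - 2 \right)} - 41}{4 \left(y - 3\right)} + C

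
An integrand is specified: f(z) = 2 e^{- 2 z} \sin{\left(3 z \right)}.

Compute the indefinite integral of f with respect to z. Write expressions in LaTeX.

Check any antiderivative F(z) by computing F'(z) and comparing it with f(z).
Check: d/dz[- \frac{2 \left(2 \sin{\left(3 z \right)} + 3 \cos{\left(3 z \right)}\right) e^{- 2 z}}{13}] = 2 e^{- 2 z} \sin{\left(3 z \right)} = f(z).

F(z) = - \frac{2 \left(2 \sin{\left(3 z \right)} + 3 \cos{\left(3 z \right)}\right) e^{- 2 z}}{13} + C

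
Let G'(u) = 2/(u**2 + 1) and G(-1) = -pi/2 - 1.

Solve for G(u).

Differentiate the proposed G(u) back; it has to land on the given G'(u).
A general antiderivative is 2*atan(u) + C.
The condition gives C = -pi/2 - 1 - (-pi/2) = -1.
So G(u) = 2*atan(u) - 1.
Check: d/du[2*atan(u) - 1] = 2/(u**2 + 1) = G'(u).

G(u) = 2*atan(u) - 1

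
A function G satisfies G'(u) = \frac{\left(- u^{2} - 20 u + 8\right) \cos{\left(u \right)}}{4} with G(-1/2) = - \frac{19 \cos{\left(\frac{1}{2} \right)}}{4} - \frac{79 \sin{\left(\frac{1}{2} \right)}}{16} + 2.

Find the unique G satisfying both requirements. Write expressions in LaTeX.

G(u) = - \frac{u^{2} \sin{\left(u \right)}}{4} - 5 u \sin{\left(u \right)} - \frac{u \cos{\left(u \right)}}{2} + \frac{5 \sin{\left(u \right)}}{2} - 5 \cos{\left(u \right)} + 2

Since d/du undoes antidifferentiation here, G(u) must give back the stated G'(u).
A general antiderivative is - \frac{u^{2} \sin{\left(u \right)}}{4} - 5 u \sin{\left(u \right)} - \frac{u \cos{\left(u \right)}}{2} + \frac{5 \sin{\left(u \right)}}{2} - 5 \cos{\left(u \right)} + C.
The condition gives C = - \frac{19 \cos{\left(\frac{1}{2} \right)}}{4} - \frac{79 \sin{\left(\frac{1}{2} \right)}}{16} + 2 - (- \frac{19 \cos{\left(\frac{1}{2} \right)}}{4} - \frac{79 \sin{\left(\frac{1}{2} \right)}}{16}) = 2.
So G(u) = - \frac{u^{2} \sin{\left(u \right)}}{4} - 5 u \sin{\left(u \right)} - \frac{u \cos{\left(u \right)}}{2} + \frac{5 \sin{\left(u \right)}}{2} - 5 \cos{\left(u \right)} + 2.
Check: d/du[- \frac{u^{2} \sin{\left(u \right)}}{4} - 5 u \sin{\left(u \right)} - \frac{u \cos{\left(u \right)}}{2} + \frac{5 \sin{\left(u \right)}}{2} - 5 \cos{\left(u \right)} + 2] = - \frac{u^{2} \cos{\left(u \right)}}{4} - 5 u \cos{\left(u \right)} + 2 \cos{\left(u \right)}, which equals G'(u).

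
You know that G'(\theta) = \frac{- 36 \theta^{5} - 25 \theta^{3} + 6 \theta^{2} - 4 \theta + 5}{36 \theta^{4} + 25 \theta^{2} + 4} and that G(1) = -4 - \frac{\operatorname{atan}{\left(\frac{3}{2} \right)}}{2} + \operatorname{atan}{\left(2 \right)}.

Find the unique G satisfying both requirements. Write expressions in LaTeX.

G(\theta) = \frac{- \theta^{2} - \operatorname{atan}{\left(\frac{3 \theta}{2} \right)} + 2 \operatorname{atan}{\left(2 \theta \right)} - 7}{2}

Differentiate the proposed G(\theta) back; it has to land on the given G'(\theta).
A general antiderivative is - \frac{\theta^{2}}{2} - \frac{\operatorname{atan}{\left(\frac{3 \theta}{2} \right)}}{2} + \operatorname{atan}{\left(2 \theta \right)} - \frac{5}{2} + C.
The condition gives C = -4 - \frac{\operatorname{atan}{\left(\frac{3}{2} \right)}}{2} + \operatorname{atan}{\left(2 \right)} - (-3 - \frac{\operatorname{atan}{\left(\frac{3}{2} \right)}}{2} + \operatorname{atan}{\left(2 \right)}) = -1.
So G(\theta) = \frac{- \theta^{2} - \operatorname{atan}{\left(\frac{3 \theta}{2} \right)} + 2 \operatorname{atan}{\left(2 \theta \right)} - 7}{2}.
Check: d/d\theta[\frac{- \theta^{2} - \operatorname{atan}{\left(\frac{3 \theta}{2} \right)} + 2 \operatorname{atan}{\left(2 \theta \right)} - 7}{2}] = \frac{- 36 \theta^{5} - 25 \theta^{3} + 6 \theta^{2} - 4 \theta + 5}{36 \theta^{4} + 25 \theta^{2} + 4} = G'(\theta).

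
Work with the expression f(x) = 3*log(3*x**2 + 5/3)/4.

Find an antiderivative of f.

An antiderivative is F(x) = 3*x*log(3*x**2 + 5/3)/4 - 3*x/2 + sqrt(5)*atan(3*sqrt(5)*x/5)/2.

Differentiate the proposed F(x) back; it has to land on f(x) exactly.
Check: d/dx[3*x*log(3*x**2 + 5/3)/4 - 3*x/2 + sqrt(5)*atan(3*sqrt(5)*x/5)/2] = 3*log(3*x**2 + 5/3)/4 = f(x).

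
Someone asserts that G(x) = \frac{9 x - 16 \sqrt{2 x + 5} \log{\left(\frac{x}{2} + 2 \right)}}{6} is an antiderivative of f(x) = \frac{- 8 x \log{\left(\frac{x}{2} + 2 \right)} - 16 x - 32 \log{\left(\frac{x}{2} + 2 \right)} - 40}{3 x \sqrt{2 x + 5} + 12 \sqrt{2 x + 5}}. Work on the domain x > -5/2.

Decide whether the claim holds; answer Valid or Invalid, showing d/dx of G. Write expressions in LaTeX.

d/dx[G] = \frac{9 x \sqrt{2 x + 5} - 16 x \log{\left(\frac{x}{2} + 2 \right)} - 32 x + 36 \sqrt{2 x + 5} - 64 \log{\left(\frac{x}{2} + 2 \right)} - 80}{6 x \sqrt{2 x + 5} + 24 \sqrt{2 x + 5}}
d/dx[G] - f(x) = \frac{3}{2} != 0.

Invalid: d/dx[G] - f = \frac{3}{2}, which is not 0.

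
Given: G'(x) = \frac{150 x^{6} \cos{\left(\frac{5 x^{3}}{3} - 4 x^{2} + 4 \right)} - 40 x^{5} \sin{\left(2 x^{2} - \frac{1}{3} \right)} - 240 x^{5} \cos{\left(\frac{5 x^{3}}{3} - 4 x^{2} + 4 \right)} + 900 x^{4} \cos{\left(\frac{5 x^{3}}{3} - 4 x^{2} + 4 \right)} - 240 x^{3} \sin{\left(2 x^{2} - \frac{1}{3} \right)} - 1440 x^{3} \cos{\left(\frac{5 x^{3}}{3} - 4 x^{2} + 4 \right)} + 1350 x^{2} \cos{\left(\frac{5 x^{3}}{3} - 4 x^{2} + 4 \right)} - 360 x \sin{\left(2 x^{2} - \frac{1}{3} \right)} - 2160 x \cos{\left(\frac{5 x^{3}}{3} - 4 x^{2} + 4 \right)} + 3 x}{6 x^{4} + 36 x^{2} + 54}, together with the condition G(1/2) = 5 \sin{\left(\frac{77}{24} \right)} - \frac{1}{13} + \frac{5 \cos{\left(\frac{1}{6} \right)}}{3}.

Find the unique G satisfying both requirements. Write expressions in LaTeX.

G(x) = 5 \sin{\left(\frac{5 x^{3}}{3} - 4 x^{2} + 4 \right)} + \frac{5 \cos{\left(2 x^{2} - \frac{1}{3} \right)}}{3} - \frac{1}{4 x^{2} + 12}

Differentiate the proposed G(x) back; it has to land on the given G'(x).
A general antiderivative is 5 \sin{\left(\frac{5 x^{3}}{3} - 4 x^{2} + 4 \right)} + \frac{5 \cos{\left(2 x^{2} - \frac{1}{3} \right)}}{3} - \frac{1}{2 \left(2 x^{2} + 6\right)} + C.
The condition gives C = 5 \sin{\left(\frac{77}{24} \right)} - \frac{1}{13} + \frac{5 \cos{\left(\frac{1}{6} \right)}}{3} - (5 \sin{\left(\frac{77}{24} \right)} - \frac{1}{13} + \frac{5 \cos{\left(\frac{1}{6} \right)}}{3}) = 0.
So G(x) = 5 \sin{\left(\frac{5 x^{3}}{3} - 4 x^{2} + 4 \right)} + \frac{5 \cos{\left(2 x^{2} - \frac{1}{3} \right)}}{3} - \frac{1}{4 x^{2} + 12}.
Check: d/dx[5 \sin{\left(\frac{5 x^{3}}{3} - 4 x^{2} + 4 \right)} + \frac{5 \cos{\left(2 x^{2} - \frac{1}{3} \right)}}{3} - \frac{1}{4 x^{2} + 12}] = \frac{150 x^{6} \cos{\left(\frac{5 x^{3}}{3} - 4 x^{2} + 4 \right)} - 40 x^{5} \sin{\left(2 x^{2} - \frac{1}{3} \right)} - 240 x^{5} \cos{\left(\frac{5 x^{3}}{3} - 4 x^{2} + 4 \right)} + 900 x^{4} \cos{\left(\frac{5 x^{3}}{3} - 4 x^{2} + 4 \right)} - 240 x^{3} \sin{\left(2 x^{2} - \frac{1}{3} \right)} - 1440 x^{3} \cos{\left(\frac{5 x^{3}}{3} - 4 x^{2} + 4 \right)} + 1350 x^{2} \cos{\left(\frac{5 x^{3}}{3} - 4 x^{2} + 4 \right)} - 360 x \sin{\left(2 x^{2} - \frac{1}{3} \right)} - 2160 x \cos{\left(\frac{5 x^{3}}{3} - 4 x^{2} + 4 \right)} + 3 x}{6 x^{4} + 36 x^{2} + 54} = G'(x).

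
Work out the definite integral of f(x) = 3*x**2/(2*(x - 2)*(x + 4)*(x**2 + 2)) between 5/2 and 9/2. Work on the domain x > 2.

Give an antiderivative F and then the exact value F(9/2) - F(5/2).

Antiderivative: F(x) = (6*log(x - 2) - 8*log(x + 4) + log(x**2 + 2) + 5*sqrt(2)*atan(sqrt(2)*x/2))/36; value = -2*log(17/2)/9 - 5*sqrt(2)*atan(5*sqrt(2)/4)/36 - log(33/4)/36 + log(89/4)/36 + log(2)/6 + log(5/2)/6 + 5*sqrt(2)*atan(9*sqrt(2)/4)/36 + 2*log(13/2)/9

The denominator factors as 2*(x - 2)*(x + 4)*(x**2 + 2); partial fractions split f into directly integrable pieces: (x + 5)/(18*(x**2 + 2)) - 2/(9*(x + 4)) + 1/(6*(x - 2)).
F(x) = (6*log(x - 2) - 8*log(x + 4) + log(x**2 + 2) + 5*sqrt(2)*atan(sqrt(2)*x/2))/36 is an antiderivative of f.
Check: d/dx[(6*log(x - 2) - 8*log(x + 4) + log(x**2 + 2) + 5*sqrt(2)*atan(sqrt(2)*x/2))/36] = 3*x**2/(2*x**4 + 4*x**3 - 12*x**2 + 8*x - 32), which equals f(x).
F(9/2) = -2*log(17/2)/9 + log(89/4)/36 + log(5/2)/6 + 5*sqrt(2)*atan(9*sqrt(2)/4)/36; F(5/2) = -2*log(13/2)/9 - log(2)/6 + log(33/4)/36 + 5*sqrt(2)*atan(5*sqrt(2)/4)/36.
Integral = F(9/2) - F(5/2) = -2*log(17/2)/9 - 5*sqrt(2)*atan(5*sqrt(2)/4)/36 - log(33/4)/36 + log(89/4)/36 + log(2)/6 + log(5/2)/6 + 5*sqrt(2)*atan(9*sqrt(2)/4)/36 + 2*log(13/2)/9.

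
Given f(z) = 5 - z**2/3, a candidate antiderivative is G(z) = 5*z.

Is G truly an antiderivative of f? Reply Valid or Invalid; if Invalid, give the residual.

d/dz[G] = 5
d/dz[G] - f(z) = z**2/3 != 0.

Invalid: d/dz[G] - f = z**2/3, which is not 0.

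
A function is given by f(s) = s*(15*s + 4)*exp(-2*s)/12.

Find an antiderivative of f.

Recognize the product-rule pattern: f = u'v + uv' with u = -5*s**2/8 - 19*s/24 - 19/48, v = exp(-2*s), so integration by parts undoes it.
Check: d/ds[-5*s**2*exp(-2*s)/8 - 19*s*exp(-2*s)/24 - 19*exp(-2*s)/48] = (15*s**2 + 4*s)*exp(-2*s)/12, which equals f(s).

An antiderivative is F(s) = -5*s**2*exp(-2*s)/8 - 19*s*exp(-2*s)/24 - 19*exp(-2*s)/48.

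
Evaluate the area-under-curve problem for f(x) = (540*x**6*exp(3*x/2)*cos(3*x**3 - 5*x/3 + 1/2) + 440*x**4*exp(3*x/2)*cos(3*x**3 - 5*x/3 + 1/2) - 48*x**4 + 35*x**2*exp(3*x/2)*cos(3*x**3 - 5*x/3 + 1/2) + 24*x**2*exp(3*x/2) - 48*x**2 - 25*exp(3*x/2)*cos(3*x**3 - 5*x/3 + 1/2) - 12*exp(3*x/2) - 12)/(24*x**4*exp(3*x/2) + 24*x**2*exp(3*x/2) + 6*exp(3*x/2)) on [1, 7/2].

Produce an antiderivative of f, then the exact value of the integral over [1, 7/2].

For F(x) to be correct the identity F'(x) - f(x) = 0 must hold.
F(x) = (30*x**2*exp(3*x/2)*sin(3*x**3 - 5*x/3 + 1/2) + 16*x**2 - 12*x*exp(3*x/2) + 15*exp(3*x/2)*sin(3*x**3 - 5*x/3 + 1/2) + 8)*exp(-3*x/2)/(6*(2*x**2 + 1)) is an antiderivative of f.
Check: d/dx[(30*x**2*exp(3*x/2)*sin(3*x**3 - 5*x/3 + 1/2) + 16*x**2 - 12*x*exp(3*x/2) + 15*exp(3*x/2)*sin(3*x**3 - 5*x/3 + 1/2) + 8)*exp(-3*x/2)/(6*(2*x**2 + 1))] = (540*x**6*exp(3*x/2)*cos(3*x**3 - 5*x/3 + 1/2) + 440*x**4*exp(3*x/2)*cos(3*x**3 - 5*x/3 + 1/2) - 48*x**4 + 35*x**2*exp(3*x/2)*cos(3*x**3 - 5*x/3 + 1/2) + 24*x**2*exp(3*x/2) - 48*x**2 - 25*exp(3*x/2)*cos(3*x**3 - 5*x/3 + 1/2) - 12*exp(3*x/2) - 12)/(24*x**4*exp(3*x/2) + 24*x**2*exp(3*x/2) + 6*exp(3*x/2)) = f(x).
F(7/2) = 5*sin(2959/24)/2 - 14/51 + 4*exp(-21/4)/3; F(1) = -2/3 + 4*exp(-3/2)/3 + 5*sin(11/6)/2.
Integral = F(7/2) - F(1) = -5*sin(11/6)/2 + 5*sin(2959/24)/2 - 4*exp(-3/2)/3 + 4*exp(-21/4)/3 + 20/51.

Antiderivative: F(x) = (30*x**2*exp(3*x/2)*sin(3*x**3 - 5*x/3 + 1/2) + 16*x**2 - 12*x*exp(3*x/2) + 15*exp(3*x/2)*sin(3*x**3 - 5*x/3 + 1/2) + 8)*exp(-3*x/2)/(6*(2*x**2 + 1)); value = -5*sin(11/6)/2 + 5*sin(2959/24)/2 - 4*exp(-3/2)/3 + 4*exp(-21/4)/3 + 20/51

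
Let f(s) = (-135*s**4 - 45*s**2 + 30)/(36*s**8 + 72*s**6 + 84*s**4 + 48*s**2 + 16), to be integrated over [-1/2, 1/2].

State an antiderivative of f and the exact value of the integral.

f has the shape u'v + uv' for u = 5*s/4 and v = 1/(s**4 + s**2 + 2/3) — it is the derivative of the product u*v.
F(s) = 5*s/(4*(s**4 + s**2 + 2/3)) is an antiderivative of f.
Check: d/ds[5*s/(4*(s**4 + s**2 + 2/3))] = (-135*s**4 - 45*s**2 + 30)/(36*s**8 + 72*s**6 + 84*s**4 + 48*s**2 + 16) = f(s).
F(1/2) = 30/47; F(-1/2) = -30/47.
Integral = F(1/2) - F(-1/2) = 60/47.

Antiderivative: F(s) = 5*s/(4*(s**4 + s**2 + 2/3)); value = 60/47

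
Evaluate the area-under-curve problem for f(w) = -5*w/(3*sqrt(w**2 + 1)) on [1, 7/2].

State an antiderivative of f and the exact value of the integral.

f matches the chain-rule pattern g'(h)*h' with inner function h(w) = w**2 + 1; substituting u = h(w) collapses the integral.
F(w) = -5*sqrt(w**2 + 1)/3 is an antiderivative of f.
Check: d/dw[-5*sqrt(w**2 + 1)/3] = -5*w/(3*sqrt(w**2 + 1)) = f(w).
F(7/2) = -5*sqrt(53)/6; F(1) = -5*sqrt(2)/3.
Integral = F(7/2) - F(1) = -5*sqrt(53)/6 + 5*sqrt(2)/3.

Antiderivative: F(w) = -5*sqrt(w**2 + 1)/3; value = -5*sqrt(53)/6 + 5*sqrt(2)/3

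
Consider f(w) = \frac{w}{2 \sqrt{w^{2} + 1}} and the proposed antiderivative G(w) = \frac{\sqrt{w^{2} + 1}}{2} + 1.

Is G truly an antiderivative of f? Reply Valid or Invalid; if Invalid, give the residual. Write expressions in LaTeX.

d/dw[G] = \frac{w}{2 \sqrt{w^{2} + 1}}
This equals f(w) exactly, so the claim holds.

Valid - the claim checks out under differentiation.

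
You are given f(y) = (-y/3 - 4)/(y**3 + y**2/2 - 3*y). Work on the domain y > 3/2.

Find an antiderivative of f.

The denominator factors as 3*y*(y + 2)*(2*y - 3); partial fractions split f into directly integrable pieces: -12/(7*(2*y - 3)) - 10/(21*(y + 2)) + 4/(3*y).
Check: d/dy[4*log(y)/3 - 6*log(y - 3/2)/7 - 10*log(y + 2)/21] = (-2*y - 24)/(6*y**3 + 3*y**2 - 18*y), which equals f(y).

An antiderivative is F(y) = 4*log(y)/3 - 6*log(y - 3/2)/7 - 10*log(y + 2)/21.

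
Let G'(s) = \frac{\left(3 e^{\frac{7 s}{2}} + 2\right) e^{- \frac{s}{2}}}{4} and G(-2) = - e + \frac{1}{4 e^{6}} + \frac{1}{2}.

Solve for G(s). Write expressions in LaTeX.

G(s) = \frac{\left(e^{\frac{7 s}{2}} + 2 e^{\frac{s}{2}} - 4\right) e^{- \frac{s}{2}}}{4}

Differentiate the proposed G(s) back; it has to land on the given G'(s).
A general antiderivative is \frac{e^{3 s}}{4} - e^{- \frac{s}{2}} + C.
The condition gives C = - e + \frac{1}{4 e^{6}} + \frac{1}{2} - (- e + \frac{1}{4 e^{6}}) = \frac{1}{2}.
So G(s) = \frac{\left(e^{\frac{7 s}{2}} + 2 e^{\frac{s}{2}} - 4\right) e^{- \frac{s}{2}}}{4}.
Check: d/ds[\frac{\left(e^{\frac{7 s}{2}} + 2 e^{\frac{s}{2}} - 4\right) e^{- \frac{s}{2}}}{4}] = \frac{\left(3 e^{\frac{7 s}{2}} + 2\right) e^{- \frac{s}{2}}}{4} = G'(s).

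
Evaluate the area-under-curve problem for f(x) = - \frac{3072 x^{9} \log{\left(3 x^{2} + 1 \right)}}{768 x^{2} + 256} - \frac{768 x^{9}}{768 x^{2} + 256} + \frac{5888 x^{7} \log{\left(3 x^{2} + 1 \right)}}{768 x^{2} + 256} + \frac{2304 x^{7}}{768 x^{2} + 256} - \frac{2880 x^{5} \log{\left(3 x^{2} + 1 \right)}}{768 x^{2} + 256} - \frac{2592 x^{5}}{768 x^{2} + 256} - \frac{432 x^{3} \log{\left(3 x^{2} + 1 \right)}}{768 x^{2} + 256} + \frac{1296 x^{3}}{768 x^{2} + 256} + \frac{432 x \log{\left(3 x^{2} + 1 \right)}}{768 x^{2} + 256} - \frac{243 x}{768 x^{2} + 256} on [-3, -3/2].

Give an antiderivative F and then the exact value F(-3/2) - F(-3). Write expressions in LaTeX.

Recognize the product-rule pattern: f = u'v + uv' with u = - \frac{\left(\frac{3}{4} - x^{2}\right)^{4}}{2}, v = \log{\left(3 x^{2} + 1 \right)}, so integration by parts undoes it.
F(x) = - \frac{\left(3 - 4 x^{2}\right)^{4} \log{\left(3 x^{2} + 1 \right)}}{512} is an antiderivative of f.
Check: d/dx[- \frac{\left(3 - 4 x^{2}\right)^{4} \log{\left(3 x^{2} + 1 \right)}}{512}] = \frac{- 3072 x^{9} \log{\left(3 x^{2} + 1 \right)} - 768 x^{9} + 5888 x^{7} \log{\left(3 x^{2} + 1 \right)} + 2304 x^{7} - 2880 x^{5} \log{\left(3 x^{2} + 1 \right)} - 2592 x^{5} - 432 x^{3} \log{\left(3 x^{2} + 1 \right)} + 1296 x^{3} + 432 x \log{\left(3 x^{2} + 1 \right)} - 243 x}{768 x^{2} + 256}, which equals f(x).
F(-3/2) = - \frac{81 \log{\left(\frac{31}{4} \right)}}{32}; F(-3) = - \frac{1185921 \log{\left(28 \right)}}{512}.
Integral = F(-3/2) - F(-3) = - \frac{81 \log{\left(\frac{31}{4} \right)}}{32} + \frac{1185921 \log{\left(28 \right)}}{512}.

Antiderivative: F(x) = - \frac{\left(3 - 4 x^{2}\right)^{4} \log{\left(3 x^{2} + 1 \right)}}{512}; value = - \frac{81 \log{\left(\frac{31}{4} \right)}}{32} + \frac{1185921 \log{\left(28 \right)}}{512}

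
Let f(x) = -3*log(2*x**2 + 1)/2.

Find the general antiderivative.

An antiderivative F(x) passes only if d/dx[F] lands on f(x) exactly.
Check: d/dx[-3*(x*log(2*x**2 + 1) - 2*x + sqrt(2)*atan(sqrt(2)*x))/2] = -3*log(2*x**2 + 1)/2 = f(x).

F(x) = -3*(x*log(2*x**2 + 1) - 2*x + sqrt(2)*atan(sqrt(2)*x))/2 + C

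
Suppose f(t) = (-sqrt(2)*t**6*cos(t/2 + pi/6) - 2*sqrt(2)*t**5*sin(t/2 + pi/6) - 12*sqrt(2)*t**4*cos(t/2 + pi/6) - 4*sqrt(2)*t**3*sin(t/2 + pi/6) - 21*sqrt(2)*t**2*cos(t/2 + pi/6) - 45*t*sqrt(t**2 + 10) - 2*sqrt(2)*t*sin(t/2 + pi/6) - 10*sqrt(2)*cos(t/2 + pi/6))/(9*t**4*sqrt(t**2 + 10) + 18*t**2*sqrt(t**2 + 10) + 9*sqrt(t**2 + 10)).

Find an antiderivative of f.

An antiderivative is F(t) = (-8*t**2*sqrt(t**2 + 10)*sin(t/2 + pi/6) - 8*sqrt(t**2 + 10)*sin(t/2 + pi/6) + 45*sqrt(2))/(18*sqrt(2)*t**2 + 18*sqrt(2)).

A first test for any F(t): its t-derivative must equal f(t) identically.
Check: d/dt[(-8*t**2*sqrt(t**2 + 10)*sin(t/2 + pi/6) - 8*sqrt(t**2 + 10)*sin(t/2 + pi/6) + 45*sqrt(2))/(18*sqrt(2)*t**2 + 18*sqrt(2))] = (-sqrt(2)*t**6*cos(t/2 + pi/6) - 2*sqrt(2)*t**5*sin(t/2 + pi/6) - 12*sqrt(2)*t**4*cos(t/2 + pi/6) - 4*sqrt(2)*t**3*sin(t/2 + pi/6) - 21*sqrt(2)*t**2*cos(t/2 + pi/6) - 45*t*sqrt(t**2 + 10) - 2*sqrt(2)*t*sin(t/2 + pi/6) - 10*sqrt(2)*cos(t/2 + pi/6))/(9*t**4*sqrt(t**2 + 10) + 18*t**2*sqrt(t**2 + 10) + 9*sqrt(t**2 + 10)) = f(t).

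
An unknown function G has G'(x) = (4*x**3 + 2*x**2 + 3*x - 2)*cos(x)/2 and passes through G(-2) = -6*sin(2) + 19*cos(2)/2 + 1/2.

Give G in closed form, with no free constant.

Recover the given G'(x) by differentiating a candidate G(x); any mismatch rules it out.
A general antiderivative is 2*x**3*sin(x) + x**2*sin(x) + 6*x**2*cos(x) - 21*x*sin(x)/2 + 2*x*cos(x) - 3*sin(x) - 21*cos(x)/2 + C.
The condition gives C = -6*sin(2) + 19*cos(2)/2 + 1/2 - (-6*sin(2) + 19*cos(2)/2) = 1/2.
So G(x) = (4*x**3*sin(x) + 2*x**2*sin(x) + 12*x**2*cos(x) - 21*x*sin(x) + 4*x*cos(x) - 6*sin(x) - 21*cos(x) + 1)/2.
Check: d/dx[(4*x**3*sin(x) + 2*x**2*sin(x) + 12*x**2*cos(x) - 21*x*sin(x) + 4*x*cos(x) - 6*sin(x) - 21*cos(x) + 1)/2] = 2*x**3*cos(x) + x**2*cos(x) + 3*x*cos(x)/2 - cos(x), which equals G'(x).

G(x) = (4*x**3*sin(x) + 2*x**2*sin(x) + 12*x**2*cos(x) - 21*x*sin(x) + 4*x*cos(x) - 6*sin(x) - 21*cos(x) + 1)/2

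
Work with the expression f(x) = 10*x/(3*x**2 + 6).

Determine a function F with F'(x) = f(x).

An antiderivative is F(x) = 5*log(x**2/2 + 1)/3.

The substitution u = x**2/2 + 1 works: f is exactly (dF/du)*(du/dx) for that inner function.
Check: d/dx[5*log(x**2/2 + 1)/3] = 10*x/(3*x**2 + 6) = f(x).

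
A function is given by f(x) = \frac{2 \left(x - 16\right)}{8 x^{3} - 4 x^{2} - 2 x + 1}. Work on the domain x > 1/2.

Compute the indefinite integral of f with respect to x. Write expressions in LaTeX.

The denominator factors as \left(2 x - 1\right)^{2} \left(2 x + 1\right); partial fractions split f into directly integrable pieces: - \frac{33}{4 \left(2 x + 1\right)} + \frac{33}{4 \left(2 x - 1\right)} - \frac{31}{2 \left(2 x - 1\right)^{2}}.
Check: d/dx[- \frac{- 66 x \log{\left(x - \frac{1}{2} \right)} + 66 x \log{\left(x + \frac{1}{2} \right)} + 33 \log{\left(x - \frac{1}{2} \right)} - 33 \log{\left(x + \frac{1}{2} \right)} - 62}{8 \left(2 x - 1\right)}] = \frac{2 x - 32}{8 x^{3} - 4 x^{2} - 2 x + 1}, which equals f(x).

F(x) = - \frac{- 66 x \log{\left(x - \frac{1}{2} \right)} + 66 x \log{\left(x + \frac{1}{2} \right)} + 33 \log{\left(x - \frac{1}{2} \right)} - 33 \log{\left(x + \frac{1}{2} \right)} - 62}{8 \left(2 x - 1\right)} + C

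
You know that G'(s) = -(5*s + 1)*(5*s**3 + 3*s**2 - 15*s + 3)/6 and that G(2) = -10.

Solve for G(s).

G(s) = -5*s**5/6 - 5*s**4/6 + 4*s**3 - s/2 - 1

Recover the given G'(s) by differentiating a candidate G(s); any mismatch rules it out.
A general antiderivative is -5*s**5/6 - 5*s**4/6 + 4*s**3 - s/2 - 3/2 + C.
The condition gives C = -10 - (-21/2) = 1/2.
So G(s) = -5*s**5/6 - 5*s**4/6 + 4*s**3 - s/2 - 1.
Check: d/ds[-5*s**5/6 - 5*s**4/6 + 4*s**3 - s/2 - 1] = -25*s**4/6 - 10*s**3/3 + 12*s**2 - 1/2, which equals G'(s).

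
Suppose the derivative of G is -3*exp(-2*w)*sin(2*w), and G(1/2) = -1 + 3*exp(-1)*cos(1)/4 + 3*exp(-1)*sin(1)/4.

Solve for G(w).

Check a candidate G(w) by differentiating: d/dw[G] must match the given G'(w).
A general antiderivative is 3*exp(-2*w)*sin(2*w)/4 + 3*exp(-2*w)*cos(2*w)/4 + C.
The condition gives C = -1 + 3*exp(-1)*cos(1)/4 + 3*exp(-1)*sin(1)/4 - (3*exp(-1)*cos(1)/4 + 3*exp(-1)*sin(1)/4) = -1.
So G(w) = (-4*exp(2*w) + 3*sin(2*w) + 3*cos(2*w))*exp(-2*w)/4.
Check: d/dw[(-4*exp(2*w) + 3*sin(2*w) + 3*cos(2*w))*exp(-2*w)/4] = -3*exp(-2*w)*sin(2*w) = G'(w).

G(w) = (-4*exp(2*w) + 3*sin(2*w) + 3*cos(2*w))*exp(-2*w)/4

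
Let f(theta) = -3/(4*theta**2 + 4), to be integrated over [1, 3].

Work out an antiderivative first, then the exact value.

Since d/dtheta undoes antidifferentiation here, F'(theta) = f(theta) is required of F(theta).
F(theta) = -3*atan(theta)/4 is an antiderivative of f.
Check: d/dtheta[-3*atan(theta)/4] = -3/(4*theta**2 + 4) = f(theta).
F(3) = -3*atan(3)/4; F(1) = -3*pi/16.
Integral = F(3) - F(1) = -3*atan(3)/4 + 3*pi/16.

Antiderivative: F(theta) = -3*atan(theta)/4; value = -3*atan(3)/4 + 3*pi/16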